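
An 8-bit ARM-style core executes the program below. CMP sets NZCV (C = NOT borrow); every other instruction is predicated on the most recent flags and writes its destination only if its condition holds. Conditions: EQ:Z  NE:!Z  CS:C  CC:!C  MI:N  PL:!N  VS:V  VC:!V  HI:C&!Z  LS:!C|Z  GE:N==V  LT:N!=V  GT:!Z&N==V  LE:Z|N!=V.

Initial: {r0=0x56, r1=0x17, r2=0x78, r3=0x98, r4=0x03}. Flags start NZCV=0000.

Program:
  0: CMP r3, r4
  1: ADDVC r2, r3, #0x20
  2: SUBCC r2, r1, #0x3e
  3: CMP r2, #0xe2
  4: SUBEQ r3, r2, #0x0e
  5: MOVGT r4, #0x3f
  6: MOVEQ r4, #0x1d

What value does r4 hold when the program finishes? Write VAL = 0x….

0: ✓ CMP  NZCV=1010
1: ✓ ADDVC  r2←0xb8
2: · SUBCC
3: ✓ CMP  NZCV=1000
4: · SUBEQ
5: · MOVGT
6: · MOVEQ

VAL = 0x03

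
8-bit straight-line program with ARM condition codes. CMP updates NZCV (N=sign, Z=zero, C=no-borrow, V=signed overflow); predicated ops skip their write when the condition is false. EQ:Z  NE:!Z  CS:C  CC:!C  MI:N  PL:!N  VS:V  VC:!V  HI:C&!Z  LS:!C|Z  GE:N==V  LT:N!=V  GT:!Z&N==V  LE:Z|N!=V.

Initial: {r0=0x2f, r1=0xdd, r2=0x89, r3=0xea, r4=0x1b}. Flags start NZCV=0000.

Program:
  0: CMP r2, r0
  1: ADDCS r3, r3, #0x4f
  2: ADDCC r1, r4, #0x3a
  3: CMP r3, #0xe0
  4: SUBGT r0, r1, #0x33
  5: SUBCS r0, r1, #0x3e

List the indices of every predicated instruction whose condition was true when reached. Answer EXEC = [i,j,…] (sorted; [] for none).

EXEC = [1,4]

[0] flags=0011 → (cmp)
[1] flags=0011 CS?T → r3=0x39
[2] flags=0011 CC?F → skip
[3] flags=0000 → (cmp)
[4] flags=0000 GT?T → r0=0xaa
[5] flags=0000 CS?F → skip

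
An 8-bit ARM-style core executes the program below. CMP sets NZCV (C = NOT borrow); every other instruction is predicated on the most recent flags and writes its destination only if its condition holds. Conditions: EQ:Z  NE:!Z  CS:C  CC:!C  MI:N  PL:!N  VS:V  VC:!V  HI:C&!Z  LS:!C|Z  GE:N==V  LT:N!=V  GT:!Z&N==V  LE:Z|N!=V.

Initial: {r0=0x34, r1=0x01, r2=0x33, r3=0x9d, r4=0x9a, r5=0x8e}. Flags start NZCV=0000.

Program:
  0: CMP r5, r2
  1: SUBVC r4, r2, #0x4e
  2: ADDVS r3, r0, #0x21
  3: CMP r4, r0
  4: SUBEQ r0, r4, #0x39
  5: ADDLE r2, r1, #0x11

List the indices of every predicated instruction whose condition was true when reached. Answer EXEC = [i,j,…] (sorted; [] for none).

EXEC = [2,5]

[0] flags=0011 → (cmp)
[1] flags=0011 VC?F → skip
[2] flags=0011 VS?T → r3=0x55
[3] flags=0011 → (cmp)
[4] flags=0011 EQ?F → skip
[5] flags=0011 LE?T → r2=0x12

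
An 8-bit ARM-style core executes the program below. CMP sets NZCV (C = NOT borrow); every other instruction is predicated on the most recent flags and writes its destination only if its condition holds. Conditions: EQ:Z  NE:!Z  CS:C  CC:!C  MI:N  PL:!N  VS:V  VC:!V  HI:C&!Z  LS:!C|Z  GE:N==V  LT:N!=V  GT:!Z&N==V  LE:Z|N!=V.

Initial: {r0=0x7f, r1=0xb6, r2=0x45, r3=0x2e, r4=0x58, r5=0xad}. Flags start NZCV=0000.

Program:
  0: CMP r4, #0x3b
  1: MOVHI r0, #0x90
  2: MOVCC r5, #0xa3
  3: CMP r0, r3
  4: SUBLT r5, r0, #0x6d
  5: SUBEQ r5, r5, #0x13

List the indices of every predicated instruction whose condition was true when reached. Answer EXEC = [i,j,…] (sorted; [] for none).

EXEC = [1,4]

0: ✓ CMP  NZCV=0010
1: ✓ MOVHI  r0←0x90
2: · MOVCC
3: ✓ CMP  NZCV=0011
4: ✓ SUBLT  r5←0x23
5: · SUBEQ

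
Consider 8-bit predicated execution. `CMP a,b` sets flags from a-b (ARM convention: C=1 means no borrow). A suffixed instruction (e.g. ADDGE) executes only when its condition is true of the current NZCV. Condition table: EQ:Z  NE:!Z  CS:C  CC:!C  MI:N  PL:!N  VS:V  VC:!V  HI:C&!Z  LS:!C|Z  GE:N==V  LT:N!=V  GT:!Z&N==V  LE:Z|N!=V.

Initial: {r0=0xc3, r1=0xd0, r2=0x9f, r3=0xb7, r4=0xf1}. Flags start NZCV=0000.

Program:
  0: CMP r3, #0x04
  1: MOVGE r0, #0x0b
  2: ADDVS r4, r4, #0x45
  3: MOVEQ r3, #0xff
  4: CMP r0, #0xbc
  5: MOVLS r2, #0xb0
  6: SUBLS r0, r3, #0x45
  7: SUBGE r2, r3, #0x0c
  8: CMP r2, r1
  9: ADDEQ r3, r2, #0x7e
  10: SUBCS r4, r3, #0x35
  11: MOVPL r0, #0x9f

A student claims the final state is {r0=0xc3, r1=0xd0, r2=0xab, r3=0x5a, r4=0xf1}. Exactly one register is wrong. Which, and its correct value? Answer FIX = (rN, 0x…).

FIX = (r3, 0xb7)

0: ✓ CMP  NZCV=1010
1: · MOVGE
2: · ADDVS
3: · MOVEQ
4: ✓ CMP  NZCV=0010
5: · MOVLS
6: · SUBLS
7: ✓ SUBGE  r2←0xab
8: ✓ CMP  NZCV=1000
9: · ADDEQ
10: · SUBCS
11: · MOVPL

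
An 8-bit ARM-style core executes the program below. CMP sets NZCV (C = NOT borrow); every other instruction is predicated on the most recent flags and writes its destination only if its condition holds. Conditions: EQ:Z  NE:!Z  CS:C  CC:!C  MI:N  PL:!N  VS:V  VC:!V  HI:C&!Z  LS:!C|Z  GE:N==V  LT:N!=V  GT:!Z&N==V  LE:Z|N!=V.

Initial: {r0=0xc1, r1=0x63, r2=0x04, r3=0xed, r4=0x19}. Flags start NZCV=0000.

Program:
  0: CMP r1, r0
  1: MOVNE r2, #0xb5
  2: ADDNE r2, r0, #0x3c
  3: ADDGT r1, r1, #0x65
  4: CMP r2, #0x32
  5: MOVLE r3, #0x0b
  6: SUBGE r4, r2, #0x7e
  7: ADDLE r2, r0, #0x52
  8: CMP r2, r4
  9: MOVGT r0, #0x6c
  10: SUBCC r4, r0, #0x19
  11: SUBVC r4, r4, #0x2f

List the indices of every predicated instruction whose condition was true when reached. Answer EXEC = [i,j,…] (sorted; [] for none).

0: ✓ CMP  NZCV=1001
1: ✓ MOVNE  r2←0xb5
2: ✓ ADDNE  r2←0xfd
3: ✓ ADDGT  r1←0xc8
4: ✓ CMP  NZCV=1010
5: ✓ MOVLE  r3←0x0b
6: · SUBGE
7: ✓ ADDLE  r2←0x13
8: ✓ CMP  NZCV=1000
9: · MOVGT
10: ✓ SUBCC  r4←0xa8
11: ✓ SUBVC  r4←0x79

EXEC = [1,2,3,5,7,10,11]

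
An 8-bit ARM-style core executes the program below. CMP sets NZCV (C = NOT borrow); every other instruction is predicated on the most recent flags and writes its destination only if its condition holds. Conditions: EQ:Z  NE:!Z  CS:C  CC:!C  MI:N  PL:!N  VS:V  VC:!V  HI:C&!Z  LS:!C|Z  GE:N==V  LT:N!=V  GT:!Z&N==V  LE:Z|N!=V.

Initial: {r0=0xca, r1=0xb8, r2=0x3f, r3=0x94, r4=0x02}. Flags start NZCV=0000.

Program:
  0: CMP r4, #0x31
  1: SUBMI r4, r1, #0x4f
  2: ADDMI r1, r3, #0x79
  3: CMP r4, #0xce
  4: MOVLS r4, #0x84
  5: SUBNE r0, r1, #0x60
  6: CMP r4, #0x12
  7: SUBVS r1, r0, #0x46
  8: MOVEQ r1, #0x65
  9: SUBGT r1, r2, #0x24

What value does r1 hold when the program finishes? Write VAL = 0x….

[0] flags=1000 → (cmp)
[1] flags=1000 MI?T → r4=0x69
[2] flags=1000 MI?T → r1=0x0d
[3] flags=1001 → (cmp)
[4] flags=1001 LS?T → r4=0x84
[5] flags=1001 NE?T → r0=0xad
[6] flags=0011 → (cmp)
[7] flags=0011 VS?T → r1=0x67
[8] flags=0011 EQ?F → skip
[9] flags=0011 GT?F → skip

VAL = 0x67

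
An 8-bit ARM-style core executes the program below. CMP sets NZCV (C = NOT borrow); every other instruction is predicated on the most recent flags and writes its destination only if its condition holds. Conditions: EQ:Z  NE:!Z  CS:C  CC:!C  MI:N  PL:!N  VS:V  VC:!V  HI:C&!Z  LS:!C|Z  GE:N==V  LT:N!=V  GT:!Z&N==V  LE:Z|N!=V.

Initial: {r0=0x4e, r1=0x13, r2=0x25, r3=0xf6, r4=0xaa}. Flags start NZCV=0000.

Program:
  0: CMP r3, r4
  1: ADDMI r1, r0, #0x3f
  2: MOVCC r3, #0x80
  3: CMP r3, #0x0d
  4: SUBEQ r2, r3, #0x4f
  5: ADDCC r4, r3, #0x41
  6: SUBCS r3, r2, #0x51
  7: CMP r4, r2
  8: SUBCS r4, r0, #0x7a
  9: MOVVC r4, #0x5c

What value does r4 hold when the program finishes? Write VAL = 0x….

VAL = 0x5c

[0] flags=0010 → (cmp)
[1] flags=0010 MI?F → skip
[2] flags=0010 CC?F → skip
[3] flags=1010 → (cmp)
[4] flags=1010 EQ?F → skip
[5] flags=1010 CC?F → skip
[6] flags=1010 CS?T → r3=0xd4
[7] flags=1010 → (cmp)
[8] flags=1010 CS?T → r4=0xd4
[9] flags=1010 VC?T → r4=0x5c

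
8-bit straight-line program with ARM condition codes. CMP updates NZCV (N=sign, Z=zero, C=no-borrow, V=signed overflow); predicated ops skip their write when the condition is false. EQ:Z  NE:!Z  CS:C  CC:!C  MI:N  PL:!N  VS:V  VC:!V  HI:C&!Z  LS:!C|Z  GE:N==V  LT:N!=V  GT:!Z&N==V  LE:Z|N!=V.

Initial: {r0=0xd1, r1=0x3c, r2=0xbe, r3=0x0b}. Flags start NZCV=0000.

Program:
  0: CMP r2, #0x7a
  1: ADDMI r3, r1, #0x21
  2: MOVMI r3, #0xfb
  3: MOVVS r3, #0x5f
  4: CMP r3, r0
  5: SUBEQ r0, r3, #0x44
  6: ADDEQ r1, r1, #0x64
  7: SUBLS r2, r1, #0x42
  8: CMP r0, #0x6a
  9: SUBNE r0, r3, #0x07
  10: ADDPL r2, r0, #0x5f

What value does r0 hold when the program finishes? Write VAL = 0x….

VAL = 0x58

[0] flags=0011 → (cmp)
[1] flags=0011 MI?F → skip
[2] flags=0011 MI?F → skip
[3] flags=0011 VS?T → r3=0x5f
[4] flags=1001 → (cmp)
[5] flags=1001 EQ?F → skip
[6] flags=1001 EQ?F → skip
[7] flags=1001 LS?T → r2=0xfa
[8] flags=0011 → (cmp)
[9] flags=0011 NE?T → r0=0x58
[10] flags=0011 PL?T → r2=0xb7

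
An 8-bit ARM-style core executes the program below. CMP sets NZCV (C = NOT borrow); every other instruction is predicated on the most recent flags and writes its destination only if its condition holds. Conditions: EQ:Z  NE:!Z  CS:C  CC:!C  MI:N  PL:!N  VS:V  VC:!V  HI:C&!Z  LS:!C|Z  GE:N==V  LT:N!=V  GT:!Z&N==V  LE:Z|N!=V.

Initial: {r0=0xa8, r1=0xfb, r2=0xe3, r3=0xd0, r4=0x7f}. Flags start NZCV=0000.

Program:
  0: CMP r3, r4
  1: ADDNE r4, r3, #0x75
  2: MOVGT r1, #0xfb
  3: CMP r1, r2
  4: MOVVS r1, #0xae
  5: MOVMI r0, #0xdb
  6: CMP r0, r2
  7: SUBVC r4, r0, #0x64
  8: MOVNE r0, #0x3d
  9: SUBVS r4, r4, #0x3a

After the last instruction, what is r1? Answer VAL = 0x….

VAL = 0xfb

[0] flags=0011 → (cmp)
[1] flags=0011 NE?T → r4=0x45
[2] flags=0011 GT?F → skip
[3] flags=0010 → (cmp)
[4] flags=0010 VS?F → skip
[5] flags=0010 MI?F → skip
[6] flags=1000 → (cmp)
[7] flags=1000 VC?T → r4=0x44
[8] flags=1000 NE?T → r0=0x3d
[9] flags=1000 VS?F → skip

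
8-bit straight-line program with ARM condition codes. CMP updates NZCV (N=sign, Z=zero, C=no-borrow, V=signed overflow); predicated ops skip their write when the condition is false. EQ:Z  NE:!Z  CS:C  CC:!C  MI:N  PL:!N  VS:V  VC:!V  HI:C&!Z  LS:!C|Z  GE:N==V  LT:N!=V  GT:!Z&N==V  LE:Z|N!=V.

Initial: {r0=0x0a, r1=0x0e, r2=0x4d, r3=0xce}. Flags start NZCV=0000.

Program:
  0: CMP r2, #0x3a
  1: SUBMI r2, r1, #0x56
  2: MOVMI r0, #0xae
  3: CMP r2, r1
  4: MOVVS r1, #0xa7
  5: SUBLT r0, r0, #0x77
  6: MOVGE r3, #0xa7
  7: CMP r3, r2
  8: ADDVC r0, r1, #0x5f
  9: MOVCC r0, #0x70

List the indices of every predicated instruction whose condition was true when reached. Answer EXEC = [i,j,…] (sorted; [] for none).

EXEC = [6]

0: ✓ CMP  NZCV=0010
1: · SUBMI
2: · MOVMI
3: ✓ CMP  NZCV=0010
4: · MOVVS
5: · SUBLT
6: ✓ MOVGE  r3←0xa7
7: ✓ CMP  NZCV=0011
8: · ADDVC
9: · MOVCC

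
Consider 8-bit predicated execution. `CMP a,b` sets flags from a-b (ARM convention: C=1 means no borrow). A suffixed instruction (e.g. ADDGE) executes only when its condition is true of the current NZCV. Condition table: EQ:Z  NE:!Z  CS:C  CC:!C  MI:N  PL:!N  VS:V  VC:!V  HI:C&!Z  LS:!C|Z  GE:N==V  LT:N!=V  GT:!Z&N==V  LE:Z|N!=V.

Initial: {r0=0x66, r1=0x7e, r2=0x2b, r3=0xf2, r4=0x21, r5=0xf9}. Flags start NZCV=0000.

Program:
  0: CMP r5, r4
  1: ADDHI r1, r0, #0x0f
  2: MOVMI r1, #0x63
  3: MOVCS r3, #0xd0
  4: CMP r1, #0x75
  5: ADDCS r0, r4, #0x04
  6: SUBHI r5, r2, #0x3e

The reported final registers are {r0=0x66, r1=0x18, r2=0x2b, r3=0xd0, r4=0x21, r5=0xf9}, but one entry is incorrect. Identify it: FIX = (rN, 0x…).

FIX = (r1, 0x63)

[0] flags=1010 → (cmp)
[1] flags=1010 HI?T → r1=0x75
[2] flags=1010 MI?T → r1=0x63
[3] flags=1010 CS?T → r3=0xd0
[4] flags=1000 → (cmp)
[5] flags=1000 CS?F → skip
[6] flags=1000 HI?F → skip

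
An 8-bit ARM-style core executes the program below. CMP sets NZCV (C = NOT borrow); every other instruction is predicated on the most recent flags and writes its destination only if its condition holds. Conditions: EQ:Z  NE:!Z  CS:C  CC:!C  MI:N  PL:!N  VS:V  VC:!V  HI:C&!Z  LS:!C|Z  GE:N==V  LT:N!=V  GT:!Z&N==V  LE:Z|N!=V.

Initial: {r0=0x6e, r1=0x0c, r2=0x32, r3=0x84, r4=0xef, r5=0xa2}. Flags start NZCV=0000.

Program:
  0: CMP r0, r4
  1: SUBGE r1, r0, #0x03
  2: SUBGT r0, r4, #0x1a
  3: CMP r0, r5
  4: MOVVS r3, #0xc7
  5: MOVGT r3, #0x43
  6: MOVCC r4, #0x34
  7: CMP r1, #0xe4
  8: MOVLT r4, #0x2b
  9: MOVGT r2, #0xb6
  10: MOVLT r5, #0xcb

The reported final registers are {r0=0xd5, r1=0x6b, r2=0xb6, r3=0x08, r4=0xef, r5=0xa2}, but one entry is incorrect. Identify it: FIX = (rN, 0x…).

0: ✓ CMP  NZCV=0000
1: ✓ SUBGE  r1←0x6b
2: ✓ SUBGT  r0←0xd5
3: ✓ CMP  NZCV=0010
4: · MOVVS
5: ✓ MOVGT  r3←0x43
6: · MOVCC
7: ✓ CMP  NZCV=1001
8: · MOVLT
9: ✓ MOVGT  r2←0xb6
10: · MOVLT

FIX = (r3, 0x43)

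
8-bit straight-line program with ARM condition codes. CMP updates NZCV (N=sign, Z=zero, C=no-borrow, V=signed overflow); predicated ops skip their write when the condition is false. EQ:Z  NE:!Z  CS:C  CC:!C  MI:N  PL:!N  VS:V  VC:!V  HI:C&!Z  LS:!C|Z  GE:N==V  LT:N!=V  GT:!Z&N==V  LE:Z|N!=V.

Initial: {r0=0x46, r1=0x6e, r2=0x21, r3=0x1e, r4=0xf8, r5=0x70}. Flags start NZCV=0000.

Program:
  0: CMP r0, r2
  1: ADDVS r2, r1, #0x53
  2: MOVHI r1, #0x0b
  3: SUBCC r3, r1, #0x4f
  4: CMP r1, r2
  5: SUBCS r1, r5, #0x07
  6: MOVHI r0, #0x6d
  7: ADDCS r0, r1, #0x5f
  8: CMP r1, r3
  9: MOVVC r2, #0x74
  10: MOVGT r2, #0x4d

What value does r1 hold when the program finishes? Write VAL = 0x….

VAL = 0x0b

0: ✓ CMP  NZCV=0010
1: · ADDVS
2: ✓ MOVHI  r1←0x0b
3: · SUBCC
4: ✓ CMP  NZCV=1000
5: · SUBCS
6: · MOVHI
7: · ADDCS
8: ✓ CMP  NZCV=1000
9: ✓ MOVVC  r2←0x74
10: · MOVGT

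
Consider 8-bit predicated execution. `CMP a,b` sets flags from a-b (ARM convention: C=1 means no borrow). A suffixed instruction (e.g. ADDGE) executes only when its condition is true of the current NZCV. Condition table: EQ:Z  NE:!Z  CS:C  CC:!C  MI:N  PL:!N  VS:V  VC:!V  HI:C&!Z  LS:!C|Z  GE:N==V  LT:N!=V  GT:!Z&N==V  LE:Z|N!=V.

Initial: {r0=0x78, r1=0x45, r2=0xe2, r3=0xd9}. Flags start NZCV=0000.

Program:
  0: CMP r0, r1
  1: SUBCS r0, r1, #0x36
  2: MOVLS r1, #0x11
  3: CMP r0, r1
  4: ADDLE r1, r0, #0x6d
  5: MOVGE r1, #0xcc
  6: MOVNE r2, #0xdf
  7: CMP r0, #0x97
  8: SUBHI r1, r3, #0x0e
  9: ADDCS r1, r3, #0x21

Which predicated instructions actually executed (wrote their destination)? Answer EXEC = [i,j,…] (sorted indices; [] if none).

[0] flags=0010 → (cmp)
[1] flags=0010 CS?T → r0=0x0f
[2] flags=0010 LS?F → skip
[3] flags=1000 → (cmp)
[4] flags=1000 LE?T → r1=0x7c
[5] flags=1000 GE?F → skip
[6] flags=1000 NE?T → r2=0xdf
[7] flags=0000 → (cmp)
[8] flags=0000 HI?F → skip
[9] flags=0000 CS?F → skip

EXEC = [1,4,6]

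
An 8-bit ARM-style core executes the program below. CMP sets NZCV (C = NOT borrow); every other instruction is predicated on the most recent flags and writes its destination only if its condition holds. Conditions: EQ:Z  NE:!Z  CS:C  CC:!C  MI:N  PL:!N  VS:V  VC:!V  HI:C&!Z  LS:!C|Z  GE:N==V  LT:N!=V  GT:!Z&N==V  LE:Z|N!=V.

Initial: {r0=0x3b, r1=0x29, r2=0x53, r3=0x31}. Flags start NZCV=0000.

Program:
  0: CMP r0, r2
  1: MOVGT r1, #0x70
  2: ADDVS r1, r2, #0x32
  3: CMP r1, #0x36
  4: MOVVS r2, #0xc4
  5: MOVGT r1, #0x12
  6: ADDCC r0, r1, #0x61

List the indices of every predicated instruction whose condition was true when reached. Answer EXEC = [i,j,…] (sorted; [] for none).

0: ✓ CMP  NZCV=1000
1: · MOVGT
2: · ADDVS
3: ✓ CMP  NZCV=1000
4: · MOVVS
5: · MOVGT
6: ✓ ADDCC  r0←0x8a

EXEC = [6]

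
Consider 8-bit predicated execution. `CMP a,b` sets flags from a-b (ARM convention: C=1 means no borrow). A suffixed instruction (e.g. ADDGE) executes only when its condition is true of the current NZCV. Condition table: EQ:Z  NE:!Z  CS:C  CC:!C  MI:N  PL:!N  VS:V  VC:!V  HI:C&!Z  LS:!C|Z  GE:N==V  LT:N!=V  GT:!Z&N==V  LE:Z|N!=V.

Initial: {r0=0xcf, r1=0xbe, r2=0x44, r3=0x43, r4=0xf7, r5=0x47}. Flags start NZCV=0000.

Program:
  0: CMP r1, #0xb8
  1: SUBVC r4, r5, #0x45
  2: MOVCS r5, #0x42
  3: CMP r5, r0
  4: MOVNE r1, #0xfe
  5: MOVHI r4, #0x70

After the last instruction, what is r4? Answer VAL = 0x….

VAL = 0x02

[0] flags=0010 → (cmp)
[1] flags=0010 VC?T → r4=0x02
[2] flags=0010 CS?T → r5=0x42
[3] flags=0000 → (cmp)
[4] flags=0000 NE?T → r1=0xfe
[5] flags=0000 HI?F → skip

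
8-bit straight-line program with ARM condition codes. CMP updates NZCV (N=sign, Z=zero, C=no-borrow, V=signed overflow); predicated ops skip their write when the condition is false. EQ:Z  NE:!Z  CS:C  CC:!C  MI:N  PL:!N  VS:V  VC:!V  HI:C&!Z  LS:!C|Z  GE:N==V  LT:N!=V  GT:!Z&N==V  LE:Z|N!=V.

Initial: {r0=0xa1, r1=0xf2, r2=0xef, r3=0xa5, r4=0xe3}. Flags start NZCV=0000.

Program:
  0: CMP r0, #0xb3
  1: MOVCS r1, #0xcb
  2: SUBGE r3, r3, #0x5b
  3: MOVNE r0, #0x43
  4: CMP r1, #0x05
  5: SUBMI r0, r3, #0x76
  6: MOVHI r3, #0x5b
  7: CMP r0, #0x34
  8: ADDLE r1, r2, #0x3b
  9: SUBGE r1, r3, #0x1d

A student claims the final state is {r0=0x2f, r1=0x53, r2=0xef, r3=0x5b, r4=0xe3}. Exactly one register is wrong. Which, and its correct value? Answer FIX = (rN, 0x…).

FIX = (r1, 0x2a)

0: ✓ CMP  NZCV=1000
1: · MOVCS
2: · SUBGE
3: ✓ MOVNE  r0←0x43
4: ✓ CMP  NZCV=1010
5: ✓ SUBMI  r0←0x2f
6: ✓ MOVHI  r3←0x5b
7: ✓ CMP  NZCV=1000
8: ✓ ADDLE  r1←0x2a
9: · SUBGE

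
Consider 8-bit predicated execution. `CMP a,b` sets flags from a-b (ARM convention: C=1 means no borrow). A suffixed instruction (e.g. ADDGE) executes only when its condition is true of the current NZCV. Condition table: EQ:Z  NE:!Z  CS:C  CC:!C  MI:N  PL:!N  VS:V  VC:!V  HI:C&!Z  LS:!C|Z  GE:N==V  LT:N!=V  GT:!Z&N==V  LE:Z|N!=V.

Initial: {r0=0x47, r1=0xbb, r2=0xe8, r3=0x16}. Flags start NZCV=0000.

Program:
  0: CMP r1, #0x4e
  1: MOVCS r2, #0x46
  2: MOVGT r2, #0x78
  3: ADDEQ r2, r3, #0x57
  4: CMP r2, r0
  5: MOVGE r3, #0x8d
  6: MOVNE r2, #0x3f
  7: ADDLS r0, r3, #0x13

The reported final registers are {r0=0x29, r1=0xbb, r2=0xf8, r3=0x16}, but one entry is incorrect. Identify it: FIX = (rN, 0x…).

0: ✓ CMP  NZCV=0011
1: ✓ MOVCS  r2←0x46
2: · MOVGT
3: · ADDEQ
4: ✓ CMP  NZCV=1000
5: · MOVGE
6: ✓ MOVNE  r2←0x3f
7: ✓ ADDLS  r0←0x29

FIX = (r2, 0x3f)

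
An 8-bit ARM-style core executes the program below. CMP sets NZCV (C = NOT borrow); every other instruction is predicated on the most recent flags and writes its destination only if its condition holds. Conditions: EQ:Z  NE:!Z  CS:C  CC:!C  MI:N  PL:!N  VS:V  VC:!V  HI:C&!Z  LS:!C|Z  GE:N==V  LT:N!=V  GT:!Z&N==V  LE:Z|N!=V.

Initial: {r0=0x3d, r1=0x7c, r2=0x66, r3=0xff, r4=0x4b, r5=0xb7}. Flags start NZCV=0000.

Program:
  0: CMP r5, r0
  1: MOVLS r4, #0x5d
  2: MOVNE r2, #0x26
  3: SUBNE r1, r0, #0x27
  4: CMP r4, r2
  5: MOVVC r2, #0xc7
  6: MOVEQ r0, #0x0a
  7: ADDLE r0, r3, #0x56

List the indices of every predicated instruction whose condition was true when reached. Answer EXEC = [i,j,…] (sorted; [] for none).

EXEC = [2,3,5]

[0] flags=0011 → (cmp)
[1] flags=0011 LS?F → skip
[2] flags=0011 NE?T → r2=0x26
[3] flags=0011 NE?T → r1=0x16
[4] flags=0010 → (cmp)
[5] flags=0010 VC?T → r2=0xc7
[6] flags=0010 EQ?F → skip
[7] flags=0010 LE?F → skip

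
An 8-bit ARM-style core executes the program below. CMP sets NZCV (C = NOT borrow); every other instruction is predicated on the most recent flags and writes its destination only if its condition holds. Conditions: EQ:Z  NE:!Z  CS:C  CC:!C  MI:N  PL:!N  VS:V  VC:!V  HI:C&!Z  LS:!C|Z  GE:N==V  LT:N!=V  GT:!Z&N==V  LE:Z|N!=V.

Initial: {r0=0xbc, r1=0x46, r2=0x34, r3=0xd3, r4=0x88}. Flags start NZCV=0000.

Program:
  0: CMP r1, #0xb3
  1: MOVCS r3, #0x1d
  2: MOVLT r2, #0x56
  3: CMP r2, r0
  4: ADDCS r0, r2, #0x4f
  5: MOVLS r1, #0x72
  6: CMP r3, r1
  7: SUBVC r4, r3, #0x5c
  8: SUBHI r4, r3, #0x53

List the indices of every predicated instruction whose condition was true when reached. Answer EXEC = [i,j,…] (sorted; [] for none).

EXEC = [5,8]

[0] flags=1001 → (cmp)
[1] flags=1001 CS?F → skip
[2] flags=1001 LT?F → skip
[3] flags=0000 → (cmp)
[4] flags=0000 CS?F → skip
[5] flags=0000 LS?T → r1=0x72
[6] flags=0011 → (cmp)
[7] flags=0011 VC?F → skip
[8] flags=0011 HI?T → r4=0x80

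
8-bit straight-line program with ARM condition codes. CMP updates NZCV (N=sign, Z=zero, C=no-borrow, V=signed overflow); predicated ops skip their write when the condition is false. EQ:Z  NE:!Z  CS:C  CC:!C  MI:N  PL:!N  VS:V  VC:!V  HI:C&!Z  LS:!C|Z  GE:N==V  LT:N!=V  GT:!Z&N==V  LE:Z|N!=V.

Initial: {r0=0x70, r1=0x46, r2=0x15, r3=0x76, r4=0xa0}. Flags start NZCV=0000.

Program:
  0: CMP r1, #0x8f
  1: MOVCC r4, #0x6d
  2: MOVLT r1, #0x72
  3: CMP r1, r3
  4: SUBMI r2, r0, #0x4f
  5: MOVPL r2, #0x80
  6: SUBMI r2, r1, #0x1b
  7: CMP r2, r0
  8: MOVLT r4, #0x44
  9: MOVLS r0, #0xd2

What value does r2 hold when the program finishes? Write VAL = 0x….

[0] flags=1001 → (cmp)
[1] flags=1001 CC?T → r4=0x6d
[2] flags=1001 LT?F → skip
[3] flags=1000 → (cmp)
[4] flags=1000 MI?T → r2=0x21
[5] flags=1000 PL?F → skip
[6] flags=1000 MI?T → r2=0x2b
[7] flags=1000 → (cmp)
[8] flags=1000 LT?T → r4=0x44
[9] flags=1000 LS?T → r0=0xd2

VAL = 0x2b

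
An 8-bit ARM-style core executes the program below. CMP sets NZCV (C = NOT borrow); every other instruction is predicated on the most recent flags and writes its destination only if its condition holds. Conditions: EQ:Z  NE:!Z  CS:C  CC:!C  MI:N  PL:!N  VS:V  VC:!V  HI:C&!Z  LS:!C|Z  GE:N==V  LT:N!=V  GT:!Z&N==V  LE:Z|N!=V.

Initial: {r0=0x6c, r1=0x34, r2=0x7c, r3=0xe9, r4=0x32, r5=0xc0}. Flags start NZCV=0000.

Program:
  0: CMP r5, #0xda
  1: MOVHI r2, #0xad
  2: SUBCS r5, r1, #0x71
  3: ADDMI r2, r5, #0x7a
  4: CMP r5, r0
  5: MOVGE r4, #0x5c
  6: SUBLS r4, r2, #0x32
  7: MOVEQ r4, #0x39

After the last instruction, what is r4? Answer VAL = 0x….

0: ✓ CMP  NZCV=1000
1: · MOVHI
2: · SUBCS
3: ✓ ADDMI  r2←0x3a
4: ✓ CMP  NZCV=0011
5: · MOVGE
6: · SUBLS
7: · MOVEQ

VAL = 0x32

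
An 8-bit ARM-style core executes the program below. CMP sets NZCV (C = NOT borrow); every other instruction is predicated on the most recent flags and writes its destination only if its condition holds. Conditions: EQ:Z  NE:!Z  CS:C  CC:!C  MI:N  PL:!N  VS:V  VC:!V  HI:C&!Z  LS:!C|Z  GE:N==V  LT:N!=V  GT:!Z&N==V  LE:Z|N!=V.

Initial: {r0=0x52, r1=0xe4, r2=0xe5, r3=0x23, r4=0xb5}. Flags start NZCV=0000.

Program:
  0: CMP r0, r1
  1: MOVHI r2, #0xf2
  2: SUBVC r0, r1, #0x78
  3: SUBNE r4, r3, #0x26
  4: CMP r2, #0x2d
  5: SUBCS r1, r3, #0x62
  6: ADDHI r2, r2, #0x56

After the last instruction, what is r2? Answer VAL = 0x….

VAL = 0x3b

0: ✓ CMP  NZCV=0000
1: · MOVHI
2: ✓ SUBVC  r0←0x6c
3: ✓ SUBNE  r4←0xfd
4: ✓ CMP  NZCV=1010
5: ✓ SUBCS  r1←0xc1
6: ✓ ADDHI  r2←0x3b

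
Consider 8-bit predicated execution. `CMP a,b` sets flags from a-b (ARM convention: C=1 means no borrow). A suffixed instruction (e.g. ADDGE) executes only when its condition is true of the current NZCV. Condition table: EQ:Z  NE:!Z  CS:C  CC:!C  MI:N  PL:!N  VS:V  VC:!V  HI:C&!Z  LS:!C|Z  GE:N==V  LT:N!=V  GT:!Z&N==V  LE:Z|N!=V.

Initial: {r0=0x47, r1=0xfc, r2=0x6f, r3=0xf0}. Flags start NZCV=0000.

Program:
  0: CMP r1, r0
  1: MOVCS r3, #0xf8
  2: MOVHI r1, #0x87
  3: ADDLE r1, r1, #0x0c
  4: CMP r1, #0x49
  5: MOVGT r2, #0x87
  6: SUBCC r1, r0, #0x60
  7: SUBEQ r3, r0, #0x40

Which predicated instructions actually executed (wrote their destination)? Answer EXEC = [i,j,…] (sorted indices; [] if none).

[0] flags=1010 → (cmp)
[1] flags=1010 CS?T → r3=0xf8
[2] flags=1010 HI?T → r1=0x87
[3] flags=1010 LE?T → r1=0x93
[4] flags=0011 → (cmp)
[5] flags=0011 GT?F → skip
[6] flags=0011 CC?F → skip
[7] flags=0011 EQ?F → skip

EXEC = [1,2,3]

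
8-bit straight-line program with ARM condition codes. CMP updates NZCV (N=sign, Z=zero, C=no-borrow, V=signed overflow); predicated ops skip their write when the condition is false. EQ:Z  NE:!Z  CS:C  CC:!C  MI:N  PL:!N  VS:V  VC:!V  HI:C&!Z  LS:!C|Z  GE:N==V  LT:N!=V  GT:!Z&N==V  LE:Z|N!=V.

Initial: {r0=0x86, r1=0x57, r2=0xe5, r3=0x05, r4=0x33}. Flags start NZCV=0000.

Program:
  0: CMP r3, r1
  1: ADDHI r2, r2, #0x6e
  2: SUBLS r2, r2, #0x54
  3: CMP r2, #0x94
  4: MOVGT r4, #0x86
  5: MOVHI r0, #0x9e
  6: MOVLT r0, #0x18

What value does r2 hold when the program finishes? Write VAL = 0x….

0: ✓ CMP  NZCV=1000
1: · ADDHI
2: ✓ SUBLS  r2←0x91
3: ✓ CMP  NZCV=1000
4: · MOVGT
5: · MOVHI
6: ✓ MOVLT  r0←0x18

VAL = 0x91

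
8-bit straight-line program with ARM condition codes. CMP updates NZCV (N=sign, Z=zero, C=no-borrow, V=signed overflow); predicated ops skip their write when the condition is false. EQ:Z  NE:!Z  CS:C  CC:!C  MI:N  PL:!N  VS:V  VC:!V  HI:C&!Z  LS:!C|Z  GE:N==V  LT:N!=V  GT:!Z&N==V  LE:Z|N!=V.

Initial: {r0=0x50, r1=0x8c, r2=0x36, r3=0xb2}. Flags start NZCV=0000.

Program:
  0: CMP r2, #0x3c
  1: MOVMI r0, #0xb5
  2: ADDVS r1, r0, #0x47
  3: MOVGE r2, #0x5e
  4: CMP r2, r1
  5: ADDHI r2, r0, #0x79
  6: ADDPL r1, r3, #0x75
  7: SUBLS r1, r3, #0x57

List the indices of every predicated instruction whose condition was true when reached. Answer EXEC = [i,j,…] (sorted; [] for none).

EXEC = [1,7]

[0] flags=1000 → (cmp)
[1] flags=1000 MI?T → r0=0xb5
[2] flags=1000 VS?F → skip
[3] flags=1000 GE?F → skip
[4] flags=1001 → (cmp)
[5] flags=1001 HI?F → skip
[6] flags=1001 PL?F → skip
[7] flags=1001 LS?T → r1=0x5b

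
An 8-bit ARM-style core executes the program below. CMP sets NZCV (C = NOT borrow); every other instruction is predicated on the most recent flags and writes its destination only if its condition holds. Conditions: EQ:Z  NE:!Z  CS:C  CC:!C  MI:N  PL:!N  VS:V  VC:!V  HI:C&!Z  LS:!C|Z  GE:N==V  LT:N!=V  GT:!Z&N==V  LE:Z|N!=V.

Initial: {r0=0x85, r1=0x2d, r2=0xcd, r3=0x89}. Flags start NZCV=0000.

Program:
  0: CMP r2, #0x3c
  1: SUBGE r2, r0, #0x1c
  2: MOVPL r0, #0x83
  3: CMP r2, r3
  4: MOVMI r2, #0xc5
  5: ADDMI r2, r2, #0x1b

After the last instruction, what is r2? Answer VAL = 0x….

VAL = 0xcd

[0] flags=1010 → (cmp)
[1] flags=1010 GE?F → skip
[2] flags=1010 PL?F → skip
[3] flags=0010 → (cmp)
[4] flags=0010 MI?F → skip
[5] flags=0010 MI?F → skip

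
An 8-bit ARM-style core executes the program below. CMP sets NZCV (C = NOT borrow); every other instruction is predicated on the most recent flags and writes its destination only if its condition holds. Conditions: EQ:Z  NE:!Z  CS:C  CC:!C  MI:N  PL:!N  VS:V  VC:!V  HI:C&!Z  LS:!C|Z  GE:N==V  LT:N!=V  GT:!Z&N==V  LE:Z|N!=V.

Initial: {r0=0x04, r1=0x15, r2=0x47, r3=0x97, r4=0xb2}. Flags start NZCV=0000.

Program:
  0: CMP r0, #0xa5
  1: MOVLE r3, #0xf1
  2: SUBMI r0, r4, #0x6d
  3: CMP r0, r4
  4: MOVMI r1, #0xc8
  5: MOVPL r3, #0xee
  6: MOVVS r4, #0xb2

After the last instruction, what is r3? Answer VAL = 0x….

VAL = 0xee

0: ✓ CMP  NZCV=0000
1: · MOVLE
2: · SUBMI
3: ✓ CMP  NZCV=0000
4: · MOVMI
5: ✓ MOVPL  r3←0xee
6: · MOVVS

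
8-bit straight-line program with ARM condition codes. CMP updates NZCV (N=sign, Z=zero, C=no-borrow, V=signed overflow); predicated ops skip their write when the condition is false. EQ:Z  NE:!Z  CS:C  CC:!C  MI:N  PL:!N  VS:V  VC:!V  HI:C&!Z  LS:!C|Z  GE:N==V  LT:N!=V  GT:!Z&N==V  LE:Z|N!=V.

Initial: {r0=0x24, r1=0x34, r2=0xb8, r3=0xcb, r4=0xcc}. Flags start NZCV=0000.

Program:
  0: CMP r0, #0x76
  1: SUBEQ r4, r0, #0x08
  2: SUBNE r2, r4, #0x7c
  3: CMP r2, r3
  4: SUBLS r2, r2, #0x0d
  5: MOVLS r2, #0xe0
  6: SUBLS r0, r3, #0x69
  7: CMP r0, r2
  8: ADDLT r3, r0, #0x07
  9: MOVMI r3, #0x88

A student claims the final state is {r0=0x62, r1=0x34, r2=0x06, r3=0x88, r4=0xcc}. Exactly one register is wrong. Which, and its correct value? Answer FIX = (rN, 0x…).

FIX = (r2, 0xe0)

[0] flags=1000 → (cmp)
[1] flags=1000 EQ?F → skip
[2] flags=1000 NE?T → r2=0x50
[3] flags=1001 → (cmp)
[4] flags=1001 LS?T → r2=0x43
[5] flags=1001 LS?T → r2=0xe0
[6] flags=1001 LS?T → r0=0x62
[7] flags=1001 → (cmp)
[8] flags=1001 LT?F → skip
[9] flags=1001 MI?T → r3=0x88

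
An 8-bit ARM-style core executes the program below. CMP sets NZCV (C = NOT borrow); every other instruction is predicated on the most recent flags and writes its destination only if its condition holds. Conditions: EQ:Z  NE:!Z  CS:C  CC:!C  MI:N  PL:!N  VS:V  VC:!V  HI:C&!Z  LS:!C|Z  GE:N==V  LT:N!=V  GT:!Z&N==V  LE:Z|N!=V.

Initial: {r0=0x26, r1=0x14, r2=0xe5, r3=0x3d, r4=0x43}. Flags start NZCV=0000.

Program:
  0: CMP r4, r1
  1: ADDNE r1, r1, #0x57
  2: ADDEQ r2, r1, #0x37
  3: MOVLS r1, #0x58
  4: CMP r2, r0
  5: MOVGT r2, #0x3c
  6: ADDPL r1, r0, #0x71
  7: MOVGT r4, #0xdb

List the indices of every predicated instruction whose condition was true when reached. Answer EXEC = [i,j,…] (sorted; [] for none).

0: ✓ CMP  NZCV=0010
1: ✓ ADDNE  r1←0x6b
2: · ADDEQ
3: · MOVLS
4: ✓ CMP  NZCV=1010
5: · MOVGT
6: · ADDPL
7: · MOVGT

EXEC = [1]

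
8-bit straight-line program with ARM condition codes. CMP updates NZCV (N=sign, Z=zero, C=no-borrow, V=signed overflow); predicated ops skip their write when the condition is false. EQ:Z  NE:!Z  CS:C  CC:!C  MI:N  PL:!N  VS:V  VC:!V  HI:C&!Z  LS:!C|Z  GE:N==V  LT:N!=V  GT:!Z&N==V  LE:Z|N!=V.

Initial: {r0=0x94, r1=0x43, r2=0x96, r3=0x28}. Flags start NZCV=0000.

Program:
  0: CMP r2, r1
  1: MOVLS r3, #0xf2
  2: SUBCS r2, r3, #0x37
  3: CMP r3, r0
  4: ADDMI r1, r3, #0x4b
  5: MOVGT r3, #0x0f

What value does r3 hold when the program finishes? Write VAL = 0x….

VAL = 0x0f

[0] flags=0011 → (cmp)
[1] flags=0011 LS?F → skip
[2] flags=0011 CS?T → r2=0xf1
[3] flags=1001 → (cmp)
[4] flags=1001 MI?T → r1=0x73
[5] flags=1001 GT?T → r3=0x0f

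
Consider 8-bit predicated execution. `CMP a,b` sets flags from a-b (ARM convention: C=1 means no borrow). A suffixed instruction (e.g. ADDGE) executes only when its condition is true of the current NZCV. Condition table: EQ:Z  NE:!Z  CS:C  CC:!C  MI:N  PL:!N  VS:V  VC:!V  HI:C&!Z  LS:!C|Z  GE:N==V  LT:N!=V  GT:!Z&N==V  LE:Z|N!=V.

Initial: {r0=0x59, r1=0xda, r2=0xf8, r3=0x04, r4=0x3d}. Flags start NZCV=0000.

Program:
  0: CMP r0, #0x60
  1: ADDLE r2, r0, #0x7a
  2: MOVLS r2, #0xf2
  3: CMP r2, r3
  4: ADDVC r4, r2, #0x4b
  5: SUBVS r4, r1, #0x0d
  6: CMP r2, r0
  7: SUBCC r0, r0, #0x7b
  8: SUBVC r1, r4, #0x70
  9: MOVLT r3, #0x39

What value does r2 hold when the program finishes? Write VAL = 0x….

0: ✓ CMP  NZCV=1000
1: ✓ ADDLE  r2←0xd3
2: ✓ MOVLS  r2←0xf2
3: ✓ CMP  NZCV=1010
4: ✓ ADDVC  r4←0x3d
5: · SUBVS
6: ✓ CMP  NZCV=1010
7: · SUBCC
8: ✓ SUBVC  r1←0xcd
9: ✓ MOVLT  r3←0x39

VAL = 0xf2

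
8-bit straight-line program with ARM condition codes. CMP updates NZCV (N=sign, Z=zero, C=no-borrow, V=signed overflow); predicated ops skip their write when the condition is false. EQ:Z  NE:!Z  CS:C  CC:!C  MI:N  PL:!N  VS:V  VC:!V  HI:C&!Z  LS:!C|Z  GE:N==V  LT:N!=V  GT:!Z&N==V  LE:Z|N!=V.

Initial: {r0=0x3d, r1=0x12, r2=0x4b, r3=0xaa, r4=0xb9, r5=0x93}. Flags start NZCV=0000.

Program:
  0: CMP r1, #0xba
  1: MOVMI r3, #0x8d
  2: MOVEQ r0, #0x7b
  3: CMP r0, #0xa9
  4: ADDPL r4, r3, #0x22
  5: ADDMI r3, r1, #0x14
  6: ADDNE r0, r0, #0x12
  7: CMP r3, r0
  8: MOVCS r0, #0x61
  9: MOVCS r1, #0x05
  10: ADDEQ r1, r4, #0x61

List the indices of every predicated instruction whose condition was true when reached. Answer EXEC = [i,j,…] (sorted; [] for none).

EXEC = [5,6]

0: ✓ CMP  NZCV=0000
1: · MOVMI
2: · MOVEQ
3: ✓ CMP  NZCV=1001
4: · ADDPL
5: ✓ ADDMI  r3←0x26
6: ✓ ADDNE  r0←0x4f
7: ✓ CMP  NZCV=1000
8: · MOVCS
9: · MOVCS
10: · ADDEQ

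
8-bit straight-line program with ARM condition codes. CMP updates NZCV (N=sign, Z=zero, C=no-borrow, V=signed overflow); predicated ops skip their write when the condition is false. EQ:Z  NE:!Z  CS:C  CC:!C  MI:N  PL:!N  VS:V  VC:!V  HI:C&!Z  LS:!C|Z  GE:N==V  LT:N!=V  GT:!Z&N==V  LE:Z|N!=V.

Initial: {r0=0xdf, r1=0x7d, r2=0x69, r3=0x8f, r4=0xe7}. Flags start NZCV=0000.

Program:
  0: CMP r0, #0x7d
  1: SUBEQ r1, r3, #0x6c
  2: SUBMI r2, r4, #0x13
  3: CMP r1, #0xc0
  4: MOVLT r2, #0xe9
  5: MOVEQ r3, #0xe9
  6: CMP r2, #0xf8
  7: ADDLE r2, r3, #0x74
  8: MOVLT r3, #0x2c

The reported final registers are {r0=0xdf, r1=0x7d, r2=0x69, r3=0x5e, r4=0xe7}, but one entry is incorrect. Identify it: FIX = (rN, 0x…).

[0] flags=0011 → (cmp)
[1] flags=0011 EQ?F → skip
[2] flags=0011 MI?F → skip
[3] flags=1001 → (cmp)
[4] flags=1001 LT?F → skip
[5] flags=1001 EQ?F → skip
[6] flags=0000 → (cmp)
[7] flags=0000 LE?F → skip
[8] flags=0000 LT?F → skip

FIX = (r3, 0x8f)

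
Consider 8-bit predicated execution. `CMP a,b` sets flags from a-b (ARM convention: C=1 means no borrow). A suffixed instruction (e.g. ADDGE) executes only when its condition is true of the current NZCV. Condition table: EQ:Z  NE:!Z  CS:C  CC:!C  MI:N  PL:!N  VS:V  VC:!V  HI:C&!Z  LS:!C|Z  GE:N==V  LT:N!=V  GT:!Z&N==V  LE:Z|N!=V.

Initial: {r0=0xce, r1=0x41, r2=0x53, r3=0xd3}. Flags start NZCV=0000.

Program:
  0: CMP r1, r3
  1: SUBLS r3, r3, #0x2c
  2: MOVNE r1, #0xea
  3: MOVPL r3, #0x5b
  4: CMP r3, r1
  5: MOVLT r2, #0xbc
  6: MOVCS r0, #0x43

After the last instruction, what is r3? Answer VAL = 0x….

VAL = 0x5b

0: ✓ CMP  NZCV=0000
1: ✓ SUBLS  r3←0xa7
2: ✓ MOVNE  r1←0xea
3: ✓ MOVPL  r3←0x5b
4: ✓ CMP  NZCV=0000
5: · MOVLT
6: · MOVCS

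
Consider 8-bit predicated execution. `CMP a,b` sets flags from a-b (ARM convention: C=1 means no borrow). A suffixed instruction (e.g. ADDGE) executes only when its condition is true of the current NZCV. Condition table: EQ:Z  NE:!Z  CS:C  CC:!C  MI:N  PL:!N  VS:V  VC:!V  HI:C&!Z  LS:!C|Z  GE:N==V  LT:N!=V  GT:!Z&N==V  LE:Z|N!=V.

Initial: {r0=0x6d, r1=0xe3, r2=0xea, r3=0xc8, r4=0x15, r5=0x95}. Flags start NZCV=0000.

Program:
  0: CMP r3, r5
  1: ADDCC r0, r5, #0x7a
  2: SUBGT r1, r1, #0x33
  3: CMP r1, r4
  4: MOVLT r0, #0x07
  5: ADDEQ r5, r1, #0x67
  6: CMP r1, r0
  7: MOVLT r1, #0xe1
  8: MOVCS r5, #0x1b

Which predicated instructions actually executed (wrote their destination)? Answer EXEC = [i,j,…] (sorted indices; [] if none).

EXEC = [2,4,7,8]

[0] flags=0010 → (cmp)
[1] flags=0010 CC?F → skip
[2] flags=0010 GT?T → r1=0xb0
[3] flags=1010 → (cmp)
[4] flags=1010 LT?T → r0=0x07
[5] flags=1010 EQ?F → skip
[6] flags=1010 → (cmp)
[7] flags=1010 LT?T → r1=0xe1
[8] flags=1010 CS?T → r5=0x1b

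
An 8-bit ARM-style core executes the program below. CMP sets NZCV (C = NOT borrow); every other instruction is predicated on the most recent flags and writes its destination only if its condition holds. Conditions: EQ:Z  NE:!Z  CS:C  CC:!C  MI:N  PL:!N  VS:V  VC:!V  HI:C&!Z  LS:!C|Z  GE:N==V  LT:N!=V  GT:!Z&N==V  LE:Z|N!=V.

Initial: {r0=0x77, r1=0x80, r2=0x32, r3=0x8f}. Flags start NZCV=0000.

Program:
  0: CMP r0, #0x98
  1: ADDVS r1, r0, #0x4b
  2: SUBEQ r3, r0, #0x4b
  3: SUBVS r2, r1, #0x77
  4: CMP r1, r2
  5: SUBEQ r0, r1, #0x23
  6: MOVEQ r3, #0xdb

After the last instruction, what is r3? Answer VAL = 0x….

0: ✓ CMP  NZCV=1001
1: ✓ ADDVS  r1←0xc2
2: · SUBEQ
3: ✓ SUBVS  r2←0x4b
4: ✓ CMP  NZCV=0011
5: · SUBEQ
6: · MOVEQ

VAL = 0x8f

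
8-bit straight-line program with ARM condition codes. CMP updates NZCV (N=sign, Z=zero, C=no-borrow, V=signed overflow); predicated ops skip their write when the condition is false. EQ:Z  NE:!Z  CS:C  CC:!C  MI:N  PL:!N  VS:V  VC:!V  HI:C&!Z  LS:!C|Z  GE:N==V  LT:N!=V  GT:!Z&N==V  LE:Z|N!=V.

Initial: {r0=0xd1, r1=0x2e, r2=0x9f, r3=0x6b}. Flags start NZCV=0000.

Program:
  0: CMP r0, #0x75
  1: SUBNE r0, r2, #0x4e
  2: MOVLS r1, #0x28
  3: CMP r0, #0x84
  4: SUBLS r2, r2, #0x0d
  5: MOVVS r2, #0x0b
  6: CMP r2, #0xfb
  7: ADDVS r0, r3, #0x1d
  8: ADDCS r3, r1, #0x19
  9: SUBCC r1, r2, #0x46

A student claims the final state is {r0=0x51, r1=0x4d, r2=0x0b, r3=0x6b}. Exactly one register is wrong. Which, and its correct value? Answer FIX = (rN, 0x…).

FIX = (r1, 0xc5)

0: ✓ CMP  NZCV=0011
1: ✓ SUBNE  r0←0x51
2: · MOVLS
3: ✓ CMP  NZCV=1001
4: ✓ SUBLS  r2←0x92
5: ✓ MOVVS  r2←0x0b
6: ✓ CMP  NZCV=0000
7: · ADDVS
8: · ADDCS
9: ✓ SUBCC  r1←0xc5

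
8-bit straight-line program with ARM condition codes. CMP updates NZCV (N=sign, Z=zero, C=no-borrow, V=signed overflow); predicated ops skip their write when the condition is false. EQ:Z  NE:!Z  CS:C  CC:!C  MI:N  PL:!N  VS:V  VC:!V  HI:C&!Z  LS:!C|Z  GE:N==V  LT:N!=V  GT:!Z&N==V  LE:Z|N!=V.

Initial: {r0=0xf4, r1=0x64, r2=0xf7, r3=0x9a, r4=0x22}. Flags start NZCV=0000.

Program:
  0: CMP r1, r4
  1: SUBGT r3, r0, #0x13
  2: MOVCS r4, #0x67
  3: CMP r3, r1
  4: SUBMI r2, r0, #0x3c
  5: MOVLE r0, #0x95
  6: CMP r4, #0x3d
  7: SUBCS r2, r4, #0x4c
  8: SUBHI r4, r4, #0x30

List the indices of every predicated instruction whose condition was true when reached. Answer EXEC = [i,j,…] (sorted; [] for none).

EXEC = [1,2,5,7,8]

[0] flags=0010 → (cmp)
[1] flags=0010 GT?T → r3=0xe1
[2] flags=0010 CS?T → r4=0x67
[3] flags=0011 → (cmp)
[4] flags=0011 MI?F → skip
[5] flags=0011 LE?T → r0=0x95
[6] flags=0010 → (cmp)
[7] flags=0010 CS?T → r2=0x1b
[8] flags=0010 HI?T → r4=0x37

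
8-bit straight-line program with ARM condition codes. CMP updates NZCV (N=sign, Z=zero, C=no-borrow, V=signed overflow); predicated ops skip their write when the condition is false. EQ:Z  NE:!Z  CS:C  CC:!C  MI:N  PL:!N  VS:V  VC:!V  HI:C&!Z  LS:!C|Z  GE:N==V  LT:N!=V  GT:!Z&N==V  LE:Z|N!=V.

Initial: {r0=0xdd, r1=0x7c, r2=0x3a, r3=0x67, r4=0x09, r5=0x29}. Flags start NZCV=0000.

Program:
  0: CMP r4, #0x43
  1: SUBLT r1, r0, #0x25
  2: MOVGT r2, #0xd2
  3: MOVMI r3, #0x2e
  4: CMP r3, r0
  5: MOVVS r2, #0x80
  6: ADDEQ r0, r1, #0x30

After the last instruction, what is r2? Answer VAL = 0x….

VAL = 0x3a

0: ✓ CMP  NZCV=1000
1: ✓ SUBLT  r1←0xb8
2: · MOVGT
3: ✓ MOVMI  r3←0x2e
4: ✓ CMP  NZCV=0000
5: · MOVVS
6: · ADDEQ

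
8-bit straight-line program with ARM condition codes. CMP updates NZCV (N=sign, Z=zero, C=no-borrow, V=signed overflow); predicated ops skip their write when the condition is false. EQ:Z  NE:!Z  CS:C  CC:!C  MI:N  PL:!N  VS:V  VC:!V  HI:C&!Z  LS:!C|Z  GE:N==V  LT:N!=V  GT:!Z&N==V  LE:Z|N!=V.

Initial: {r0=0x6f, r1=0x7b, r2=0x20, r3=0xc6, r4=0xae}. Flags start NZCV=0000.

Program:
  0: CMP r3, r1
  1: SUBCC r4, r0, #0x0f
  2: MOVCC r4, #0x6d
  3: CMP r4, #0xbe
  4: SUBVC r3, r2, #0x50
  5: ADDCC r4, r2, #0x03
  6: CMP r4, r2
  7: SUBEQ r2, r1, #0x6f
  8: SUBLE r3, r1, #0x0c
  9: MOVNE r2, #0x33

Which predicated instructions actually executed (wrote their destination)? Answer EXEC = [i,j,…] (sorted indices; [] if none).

EXEC = [4,5,9]

[0] flags=0011 → (cmp)
[1] flags=0011 CC?F → skip
[2] flags=0011 CC?F → skip
[3] flags=1000 → (cmp)
[4] flags=1000 VC?T → r3=0xd0
[5] flags=1000 CC?T → r4=0x23
[6] flags=0010 → (cmp)
[7] flags=0010 EQ?F → skip
[8] flags=0010 LE?F → skip
[9] flags=0010 NE?T → r2=0x33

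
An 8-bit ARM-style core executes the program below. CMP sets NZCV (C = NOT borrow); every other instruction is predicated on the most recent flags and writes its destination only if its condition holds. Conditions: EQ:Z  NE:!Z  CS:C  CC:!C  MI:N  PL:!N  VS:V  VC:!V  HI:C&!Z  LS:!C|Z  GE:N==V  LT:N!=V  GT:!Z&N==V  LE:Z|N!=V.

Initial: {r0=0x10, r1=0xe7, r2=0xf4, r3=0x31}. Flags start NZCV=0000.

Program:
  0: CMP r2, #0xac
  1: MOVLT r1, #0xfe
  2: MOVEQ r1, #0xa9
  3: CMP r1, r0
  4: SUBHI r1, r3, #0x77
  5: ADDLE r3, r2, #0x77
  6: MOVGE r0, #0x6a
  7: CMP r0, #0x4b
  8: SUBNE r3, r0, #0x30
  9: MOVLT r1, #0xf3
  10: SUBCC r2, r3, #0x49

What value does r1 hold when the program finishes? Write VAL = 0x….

0: ✓ CMP  NZCV=0010
1: · MOVLT
2: · MOVEQ
3: ✓ CMP  NZCV=1010
4: ✓ SUBHI  r1←0xba
5: ✓ ADDLE  r3←0x6b
6: · MOVGE
7: ✓ CMP  NZCV=1000
8: ✓ SUBNE  r3←0xe0
9: ✓ MOVLT  r1←0xf3
10: ✓ SUBCC  r2←0x97

VAL = 0xf3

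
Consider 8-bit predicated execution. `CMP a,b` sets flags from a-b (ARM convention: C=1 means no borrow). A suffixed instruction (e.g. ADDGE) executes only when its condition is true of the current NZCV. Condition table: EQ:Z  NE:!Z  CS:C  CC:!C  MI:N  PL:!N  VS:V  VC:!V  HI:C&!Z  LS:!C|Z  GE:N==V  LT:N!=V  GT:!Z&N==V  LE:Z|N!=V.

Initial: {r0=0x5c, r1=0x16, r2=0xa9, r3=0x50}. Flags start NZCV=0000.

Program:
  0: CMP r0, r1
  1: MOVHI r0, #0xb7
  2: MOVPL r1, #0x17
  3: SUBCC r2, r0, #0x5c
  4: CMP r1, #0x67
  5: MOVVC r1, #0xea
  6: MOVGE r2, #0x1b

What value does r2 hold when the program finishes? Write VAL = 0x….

VAL = 0xa9

0: ✓ CMP  NZCV=0010
1: ✓ MOVHI  r0←0xb7
2: ✓ MOVPL  r1←0x17
3: · SUBCC
4: ✓ CMP  NZCV=1000
5: ✓ MOVVC  r1←0xea
6: · MOVGE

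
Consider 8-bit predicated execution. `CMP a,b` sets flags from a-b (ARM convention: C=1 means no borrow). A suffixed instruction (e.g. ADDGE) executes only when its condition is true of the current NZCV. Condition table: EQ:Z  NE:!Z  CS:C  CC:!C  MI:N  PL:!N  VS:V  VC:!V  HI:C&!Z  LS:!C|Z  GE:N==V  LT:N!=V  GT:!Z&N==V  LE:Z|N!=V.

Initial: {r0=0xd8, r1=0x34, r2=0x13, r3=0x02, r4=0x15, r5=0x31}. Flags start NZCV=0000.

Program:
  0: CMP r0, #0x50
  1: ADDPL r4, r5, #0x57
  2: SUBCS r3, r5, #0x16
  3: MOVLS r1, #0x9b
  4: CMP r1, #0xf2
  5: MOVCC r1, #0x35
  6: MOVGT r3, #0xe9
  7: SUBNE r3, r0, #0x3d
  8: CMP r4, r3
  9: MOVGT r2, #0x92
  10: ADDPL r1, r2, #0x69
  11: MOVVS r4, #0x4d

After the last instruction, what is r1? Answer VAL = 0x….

[0] flags=1010 → (cmp)
[1] flags=1010 PL?F → skip
[2] flags=1010 CS?T → r3=0x1b
[3] flags=1010 LS?F → skip
[4] flags=0000 → (cmp)
[5] flags=0000 CC?T → r1=0x35
[6] flags=0000 GT?T → r3=0xe9
[7] flags=0000 NE?T → r3=0x9b
[8] flags=0000 → (cmp)
[9] flags=0000 GT?T → r2=0x92
[10] flags=0000 PL?T → r1=0xfb
[11] flags=0000 VS?F → skip

VAL = 0xfb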